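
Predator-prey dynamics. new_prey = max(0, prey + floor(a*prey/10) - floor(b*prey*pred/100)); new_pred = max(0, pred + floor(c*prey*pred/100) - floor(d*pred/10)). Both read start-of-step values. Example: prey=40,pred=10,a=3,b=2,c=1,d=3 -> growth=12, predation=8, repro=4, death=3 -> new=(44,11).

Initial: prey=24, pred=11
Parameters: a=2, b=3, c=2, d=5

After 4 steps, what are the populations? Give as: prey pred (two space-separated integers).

Answer: 16 6

Derivation:
Step 1: prey: 24+4-7=21; pred: 11+5-5=11
Step 2: prey: 21+4-6=19; pred: 11+4-5=10
Step 3: prey: 19+3-5=17; pred: 10+3-5=8
Step 4: prey: 17+3-4=16; pred: 8+2-4=6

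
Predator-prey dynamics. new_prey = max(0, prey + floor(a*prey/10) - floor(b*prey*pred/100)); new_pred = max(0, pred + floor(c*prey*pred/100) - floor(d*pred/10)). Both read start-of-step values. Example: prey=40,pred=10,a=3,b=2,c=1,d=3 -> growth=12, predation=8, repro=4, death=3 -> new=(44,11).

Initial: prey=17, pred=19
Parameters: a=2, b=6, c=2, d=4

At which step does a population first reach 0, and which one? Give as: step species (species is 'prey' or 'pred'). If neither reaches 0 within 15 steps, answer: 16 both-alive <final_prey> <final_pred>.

Answer: 2 prey

Derivation:
Step 1: prey: 17+3-19=1; pred: 19+6-7=18
Step 2: prey: 1+0-1=0; pred: 18+0-7=11
First extinction: prey at step 2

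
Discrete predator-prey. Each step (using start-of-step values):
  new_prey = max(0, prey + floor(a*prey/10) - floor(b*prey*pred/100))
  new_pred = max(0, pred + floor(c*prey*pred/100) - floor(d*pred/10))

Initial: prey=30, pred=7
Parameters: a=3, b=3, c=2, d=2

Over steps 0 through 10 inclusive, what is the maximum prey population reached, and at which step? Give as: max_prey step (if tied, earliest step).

Answer: 33 1

Derivation:
Step 1: prey: 30+9-6=33; pred: 7+4-1=10
Step 2: prey: 33+9-9=33; pred: 10+6-2=14
Step 3: prey: 33+9-13=29; pred: 14+9-2=21
Step 4: prey: 29+8-18=19; pred: 21+12-4=29
Step 5: prey: 19+5-16=8; pred: 29+11-5=35
Step 6: prey: 8+2-8=2; pred: 35+5-7=33
Step 7: prey: 2+0-1=1; pred: 33+1-6=28
Step 8: prey: 1+0-0=1; pred: 28+0-5=23
Step 9: prey: 1+0-0=1; pred: 23+0-4=19
Step 10: prey: 1+0-0=1; pred: 19+0-3=16
Max prey = 33 at step 1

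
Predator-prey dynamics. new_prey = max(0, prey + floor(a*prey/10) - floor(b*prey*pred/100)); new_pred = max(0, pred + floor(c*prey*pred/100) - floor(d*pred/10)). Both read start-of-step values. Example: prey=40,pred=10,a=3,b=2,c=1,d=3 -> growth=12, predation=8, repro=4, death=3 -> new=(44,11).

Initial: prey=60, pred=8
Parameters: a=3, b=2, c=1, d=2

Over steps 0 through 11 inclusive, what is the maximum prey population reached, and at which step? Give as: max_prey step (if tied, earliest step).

Answer: 74 2

Derivation:
Step 1: prey: 60+18-9=69; pred: 8+4-1=11
Step 2: prey: 69+20-15=74; pred: 11+7-2=16
Step 3: prey: 74+22-23=73; pred: 16+11-3=24
Step 4: prey: 73+21-35=59; pred: 24+17-4=37
Step 5: prey: 59+17-43=33; pred: 37+21-7=51
Step 6: prey: 33+9-33=9; pred: 51+16-10=57
Step 7: prey: 9+2-10=1; pred: 57+5-11=51
Step 8: prey: 1+0-1=0; pred: 51+0-10=41
Step 9: prey: 0+0-0=0; pred: 41+0-8=33
Step 10: prey: 0+0-0=0; pred: 33+0-6=27
Step 11: prey: 0+0-0=0; pred: 27+0-5=22
Max prey = 74 at step 2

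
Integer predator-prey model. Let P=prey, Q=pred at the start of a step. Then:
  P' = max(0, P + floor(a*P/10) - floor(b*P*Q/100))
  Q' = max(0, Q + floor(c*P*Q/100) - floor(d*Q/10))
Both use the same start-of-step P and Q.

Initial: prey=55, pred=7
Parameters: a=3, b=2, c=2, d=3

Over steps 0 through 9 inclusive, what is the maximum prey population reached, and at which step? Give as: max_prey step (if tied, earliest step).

Answer: 68 2

Derivation:
Step 1: prey: 55+16-7=64; pred: 7+7-2=12
Step 2: prey: 64+19-15=68; pred: 12+15-3=24
Step 3: prey: 68+20-32=56; pred: 24+32-7=49
Step 4: prey: 56+16-54=18; pred: 49+54-14=89
Step 5: prey: 18+5-32=0; pred: 89+32-26=95
Step 6: prey: 0+0-0=0; pred: 95+0-28=67
Step 7: prey: 0+0-0=0; pred: 67+0-20=47
Step 8: prey: 0+0-0=0; pred: 47+0-14=33
Step 9: prey: 0+0-0=0; pred: 33+0-9=24
Max prey = 68 at step 2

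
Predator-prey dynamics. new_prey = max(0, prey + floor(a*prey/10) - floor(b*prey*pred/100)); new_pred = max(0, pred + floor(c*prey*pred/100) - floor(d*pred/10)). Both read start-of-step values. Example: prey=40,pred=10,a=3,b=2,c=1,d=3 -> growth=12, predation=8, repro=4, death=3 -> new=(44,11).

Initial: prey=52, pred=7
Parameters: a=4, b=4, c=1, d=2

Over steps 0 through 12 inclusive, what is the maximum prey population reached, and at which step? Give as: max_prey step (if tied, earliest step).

Step 1: prey: 52+20-14=58; pred: 7+3-1=9
Step 2: prey: 58+23-20=61; pred: 9+5-1=13
Step 3: prey: 61+24-31=54; pred: 13+7-2=18
Step 4: prey: 54+21-38=37; pred: 18+9-3=24
Step 5: prey: 37+14-35=16; pred: 24+8-4=28
Step 6: prey: 16+6-17=5; pred: 28+4-5=27
Step 7: prey: 5+2-5=2; pred: 27+1-5=23
Step 8: prey: 2+0-1=1; pred: 23+0-4=19
Step 9: prey: 1+0-0=1; pred: 19+0-3=16
Step 10: prey: 1+0-0=1; pred: 16+0-3=13
Step 11: prey: 1+0-0=1; pred: 13+0-2=11
Step 12: prey: 1+0-0=1; pred: 11+0-2=9
Max prey = 61 at step 2

Answer: 61 2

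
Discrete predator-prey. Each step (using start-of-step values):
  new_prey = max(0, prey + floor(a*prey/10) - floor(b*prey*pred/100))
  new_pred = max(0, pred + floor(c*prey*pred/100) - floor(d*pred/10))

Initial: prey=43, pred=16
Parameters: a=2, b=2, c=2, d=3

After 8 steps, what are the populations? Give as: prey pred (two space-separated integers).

Step 1: prey: 43+8-13=38; pred: 16+13-4=25
Step 2: prey: 38+7-19=26; pred: 25+19-7=37
Step 3: prey: 26+5-19=12; pred: 37+19-11=45
Step 4: prey: 12+2-10=4; pred: 45+10-13=42
Step 5: prey: 4+0-3=1; pred: 42+3-12=33
Step 6: prey: 1+0-0=1; pred: 33+0-9=24
Step 7: prey: 1+0-0=1; pred: 24+0-7=17
Step 8: prey: 1+0-0=1; pred: 17+0-5=12

Answer: 1 12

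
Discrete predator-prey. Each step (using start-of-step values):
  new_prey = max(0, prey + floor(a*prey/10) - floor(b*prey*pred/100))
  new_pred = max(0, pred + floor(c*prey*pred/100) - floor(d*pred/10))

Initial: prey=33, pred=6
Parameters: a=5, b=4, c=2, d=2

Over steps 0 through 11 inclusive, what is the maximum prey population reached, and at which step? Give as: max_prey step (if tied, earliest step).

Step 1: prey: 33+16-7=42; pred: 6+3-1=8
Step 2: prey: 42+21-13=50; pred: 8+6-1=13
Step 3: prey: 50+25-26=49; pred: 13+13-2=24
Step 4: prey: 49+24-47=26; pred: 24+23-4=43
Step 5: prey: 26+13-44=0; pred: 43+22-8=57
Step 6: prey: 0+0-0=0; pred: 57+0-11=46
Step 7: prey: 0+0-0=0; pred: 46+0-9=37
Step 8: prey: 0+0-0=0; pred: 37+0-7=30
Step 9: prey: 0+0-0=0; pred: 30+0-6=24
Step 10: prey: 0+0-0=0; pred: 24+0-4=20
Step 11: prey: 0+0-0=0; pred: 20+0-4=16
Max prey = 50 at step 2

Answer: 50 2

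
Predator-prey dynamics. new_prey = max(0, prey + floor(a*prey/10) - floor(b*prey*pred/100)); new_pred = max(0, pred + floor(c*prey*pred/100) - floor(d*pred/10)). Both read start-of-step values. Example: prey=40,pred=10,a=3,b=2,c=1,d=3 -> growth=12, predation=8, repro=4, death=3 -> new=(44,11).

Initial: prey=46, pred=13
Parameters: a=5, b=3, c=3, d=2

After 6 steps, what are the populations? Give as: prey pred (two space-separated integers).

Answer: 0 64

Derivation:
Step 1: prey: 46+23-17=52; pred: 13+17-2=28
Step 2: prey: 52+26-43=35; pred: 28+43-5=66
Step 3: prey: 35+17-69=0; pred: 66+69-13=122
Step 4: prey: 0+0-0=0; pred: 122+0-24=98
Step 5: prey: 0+0-0=0; pred: 98+0-19=79
Step 6: prey: 0+0-0=0; pred: 79+0-15=64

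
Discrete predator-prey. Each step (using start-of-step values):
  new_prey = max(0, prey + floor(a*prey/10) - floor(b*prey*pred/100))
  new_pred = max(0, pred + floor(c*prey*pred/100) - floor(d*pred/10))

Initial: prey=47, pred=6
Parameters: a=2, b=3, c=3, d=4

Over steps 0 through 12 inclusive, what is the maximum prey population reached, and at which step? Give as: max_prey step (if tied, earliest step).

Step 1: prey: 47+9-8=48; pred: 6+8-2=12
Step 2: prey: 48+9-17=40; pred: 12+17-4=25
Step 3: prey: 40+8-30=18; pred: 25+30-10=45
Step 4: prey: 18+3-24=0; pred: 45+24-18=51
Step 5: prey: 0+0-0=0; pred: 51+0-20=31
Step 6: prey: 0+0-0=0; pred: 31+0-12=19
Step 7: prey: 0+0-0=0; pred: 19+0-7=12
Step 8: prey: 0+0-0=0; pred: 12+0-4=8
Step 9: prey: 0+0-0=0; pred: 8+0-3=5
Step 10: prey: 0+0-0=0; pred: 5+0-2=3
Step 11: prey: 0+0-0=0; pred: 3+0-1=2
Step 12: prey: 0+0-0=0; pred: 2+0-0=2
Max prey = 48 at step 1

Answer: 48 1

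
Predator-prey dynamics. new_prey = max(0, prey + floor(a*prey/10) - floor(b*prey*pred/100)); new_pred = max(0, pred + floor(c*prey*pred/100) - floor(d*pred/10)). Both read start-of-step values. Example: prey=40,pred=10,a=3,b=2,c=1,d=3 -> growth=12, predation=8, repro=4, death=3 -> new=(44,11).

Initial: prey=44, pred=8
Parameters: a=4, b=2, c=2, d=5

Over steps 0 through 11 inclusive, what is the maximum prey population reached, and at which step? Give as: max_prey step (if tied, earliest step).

Answer: 68 3

Derivation:
Step 1: prey: 44+17-7=54; pred: 8+7-4=11
Step 2: prey: 54+21-11=64; pred: 11+11-5=17
Step 3: prey: 64+25-21=68; pred: 17+21-8=30
Step 4: prey: 68+27-40=55; pred: 30+40-15=55
Step 5: prey: 55+22-60=17; pred: 55+60-27=88
Step 6: prey: 17+6-29=0; pred: 88+29-44=73
Step 7: prey: 0+0-0=0; pred: 73+0-36=37
Step 8: prey: 0+0-0=0; pred: 37+0-18=19
Step 9: prey: 0+0-0=0; pred: 19+0-9=10
Step 10: prey: 0+0-0=0; pred: 10+0-5=5
Step 11: prey: 0+0-0=0; pred: 5+0-2=3
Max prey = 68 at step 3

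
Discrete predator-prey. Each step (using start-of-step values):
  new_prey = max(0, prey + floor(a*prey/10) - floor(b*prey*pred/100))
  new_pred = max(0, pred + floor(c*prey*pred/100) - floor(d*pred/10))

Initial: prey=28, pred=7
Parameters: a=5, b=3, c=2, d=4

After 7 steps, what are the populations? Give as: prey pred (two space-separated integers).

Answer: 0 49

Derivation:
Step 1: prey: 28+14-5=37; pred: 7+3-2=8
Step 2: prey: 37+18-8=47; pred: 8+5-3=10
Step 3: prey: 47+23-14=56; pred: 10+9-4=15
Step 4: prey: 56+28-25=59; pred: 15+16-6=25
Step 5: prey: 59+29-44=44; pred: 25+29-10=44
Step 6: prey: 44+22-58=8; pred: 44+38-17=65
Step 7: prey: 8+4-15=0; pred: 65+10-26=49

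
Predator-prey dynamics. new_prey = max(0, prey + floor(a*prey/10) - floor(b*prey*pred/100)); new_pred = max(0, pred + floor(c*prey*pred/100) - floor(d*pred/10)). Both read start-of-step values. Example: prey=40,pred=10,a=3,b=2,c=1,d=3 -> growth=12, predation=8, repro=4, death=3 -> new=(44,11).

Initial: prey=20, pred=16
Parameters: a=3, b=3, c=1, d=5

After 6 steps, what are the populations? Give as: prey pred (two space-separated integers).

Answer: 34 1

Derivation:
Step 1: prey: 20+6-9=17; pred: 16+3-8=11
Step 2: prey: 17+5-5=17; pred: 11+1-5=7
Step 3: prey: 17+5-3=19; pred: 7+1-3=5
Step 4: prey: 19+5-2=22; pred: 5+0-2=3
Step 5: prey: 22+6-1=27; pred: 3+0-1=2
Step 6: prey: 27+8-1=34; pred: 2+0-1=1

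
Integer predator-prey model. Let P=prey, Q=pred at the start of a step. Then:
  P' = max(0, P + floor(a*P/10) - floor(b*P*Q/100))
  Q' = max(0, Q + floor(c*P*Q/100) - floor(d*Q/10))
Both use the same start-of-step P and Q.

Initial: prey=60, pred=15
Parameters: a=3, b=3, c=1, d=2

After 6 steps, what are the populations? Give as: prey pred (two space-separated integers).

Answer: 1 21

Derivation:
Step 1: prey: 60+18-27=51; pred: 15+9-3=21
Step 2: prey: 51+15-32=34; pred: 21+10-4=27
Step 3: prey: 34+10-27=17; pred: 27+9-5=31
Step 4: prey: 17+5-15=7; pred: 31+5-6=30
Step 5: prey: 7+2-6=3; pred: 30+2-6=26
Step 6: prey: 3+0-2=1; pred: 26+0-5=21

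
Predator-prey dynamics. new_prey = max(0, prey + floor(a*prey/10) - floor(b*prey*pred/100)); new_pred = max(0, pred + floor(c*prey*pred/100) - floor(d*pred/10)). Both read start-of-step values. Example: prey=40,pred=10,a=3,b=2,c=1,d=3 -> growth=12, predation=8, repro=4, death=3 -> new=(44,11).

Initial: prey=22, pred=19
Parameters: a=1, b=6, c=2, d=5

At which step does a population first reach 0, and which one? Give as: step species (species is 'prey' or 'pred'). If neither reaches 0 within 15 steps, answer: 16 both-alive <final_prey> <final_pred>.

Step 1: prey: 22+2-25=0; pred: 19+8-9=18
First extinction: prey at step 1

Answer: 1 prey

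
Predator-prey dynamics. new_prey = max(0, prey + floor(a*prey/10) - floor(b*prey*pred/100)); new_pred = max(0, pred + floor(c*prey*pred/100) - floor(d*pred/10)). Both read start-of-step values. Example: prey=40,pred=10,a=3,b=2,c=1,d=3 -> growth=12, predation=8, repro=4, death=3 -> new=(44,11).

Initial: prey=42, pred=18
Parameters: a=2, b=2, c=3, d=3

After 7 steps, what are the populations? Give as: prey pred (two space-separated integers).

Step 1: prey: 42+8-15=35; pred: 18+22-5=35
Step 2: prey: 35+7-24=18; pred: 35+36-10=61
Step 3: prey: 18+3-21=0; pred: 61+32-18=75
Step 4: prey: 0+0-0=0; pred: 75+0-22=53
Step 5: prey: 0+0-0=0; pred: 53+0-15=38
Step 6: prey: 0+0-0=0; pred: 38+0-11=27
Step 7: prey: 0+0-0=0; pred: 27+0-8=19

Answer: 0 19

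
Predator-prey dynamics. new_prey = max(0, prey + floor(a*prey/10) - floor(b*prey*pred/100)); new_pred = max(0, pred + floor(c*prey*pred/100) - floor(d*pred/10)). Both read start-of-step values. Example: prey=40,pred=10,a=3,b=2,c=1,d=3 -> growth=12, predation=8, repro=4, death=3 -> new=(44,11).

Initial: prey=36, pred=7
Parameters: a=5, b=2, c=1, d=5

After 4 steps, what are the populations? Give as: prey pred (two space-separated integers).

Answer: 133 8

Derivation:
Step 1: prey: 36+18-5=49; pred: 7+2-3=6
Step 2: prey: 49+24-5=68; pred: 6+2-3=5
Step 3: prey: 68+34-6=96; pred: 5+3-2=6
Step 4: prey: 96+48-11=133; pred: 6+5-3=8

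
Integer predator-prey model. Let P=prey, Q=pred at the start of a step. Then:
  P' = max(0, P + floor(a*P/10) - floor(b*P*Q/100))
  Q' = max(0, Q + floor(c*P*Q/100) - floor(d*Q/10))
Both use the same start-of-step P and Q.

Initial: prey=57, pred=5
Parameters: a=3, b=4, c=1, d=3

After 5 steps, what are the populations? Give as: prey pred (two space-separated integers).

Step 1: prey: 57+17-11=63; pred: 5+2-1=6
Step 2: prey: 63+18-15=66; pred: 6+3-1=8
Step 3: prey: 66+19-21=64; pred: 8+5-2=11
Step 4: prey: 64+19-28=55; pred: 11+7-3=15
Step 5: prey: 55+16-33=38; pred: 15+8-4=19

Answer: 38 19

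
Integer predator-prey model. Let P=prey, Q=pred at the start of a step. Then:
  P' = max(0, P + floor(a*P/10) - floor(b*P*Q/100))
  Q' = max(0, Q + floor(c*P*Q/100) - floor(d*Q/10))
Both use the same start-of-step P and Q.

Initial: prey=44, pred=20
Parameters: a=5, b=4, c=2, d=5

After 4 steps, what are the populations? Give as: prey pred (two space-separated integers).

Answer: 3 12

Derivation:
Step 1: prey: 44+22-35=31; pred: 20+17-10=27
Step 2: prey: 31+15-33=13; pred: 27+16-13=30
Step 3: prey: 13+6-15=4; pred: 30+7-15=22
Step 4: prey: 4+2-3=3; pred: 22+1-11=12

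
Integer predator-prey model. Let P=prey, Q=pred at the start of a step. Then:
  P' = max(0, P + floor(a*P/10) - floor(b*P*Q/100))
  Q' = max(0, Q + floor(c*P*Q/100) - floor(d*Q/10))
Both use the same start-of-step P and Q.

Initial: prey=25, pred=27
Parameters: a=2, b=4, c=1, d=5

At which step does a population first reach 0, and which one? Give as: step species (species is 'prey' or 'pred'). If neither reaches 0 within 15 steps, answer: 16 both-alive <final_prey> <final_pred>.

Step 1: prey: 25+5-27=3; pred: 27+6-13=20
Step 2: prey: 3+0-2=1; pred: 20+0-10=10
Step 3: prey: 1+0-0=1; pred: 10+0-5=5
Step 4: prey: 1+0-0=1; pred: 5+0-2=3
Step 5: prey: 1+0-0=1; pred: 3+0-1=2
Step 6: prey: 1+0-0=1; pred: 2+0-1=1
Step 7: prey: 1+0-0=1; pred: 1+0-0=1
Steps 8-15: state stable at prey=1, pred=1 (no change)
No extinction within 15 steps

Answer: 16 both-alive 1 1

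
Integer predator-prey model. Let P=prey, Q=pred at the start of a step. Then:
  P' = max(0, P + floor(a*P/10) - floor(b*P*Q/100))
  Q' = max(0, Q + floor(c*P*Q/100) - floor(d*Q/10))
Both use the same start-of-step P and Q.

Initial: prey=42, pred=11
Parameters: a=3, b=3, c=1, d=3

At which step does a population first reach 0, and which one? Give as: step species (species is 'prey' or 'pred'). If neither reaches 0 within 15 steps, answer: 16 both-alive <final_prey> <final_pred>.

Answer: 16 both-alive 21 6

Derivation:
Step 1: prey: 42+12-13=41; pred: 11+4-3=12
Step 2: prey: 41+12-14=39; pred: 12+4-3=13
Step 3: prey: 39+11-15=35; pred: 13+5-3=15
Step 4: prey: 35+10-15=30; pred: 15+5-4=16
Step 5: prey: 30+9-14=25; pred: 16+4-4=16
Step 6: prey: 25+7-12=20; pred: 16+4-4=16
Step 7: prey: 20+6-9=17; pred: 16+3-4=15
Step 8: prey: 17+5-7=15; pred: 15+2-4=13
Step 9: prey: 15+4-5=14; pred: 13+1-3=11
Step 10: prey: 14+4-4=14; pred: 11+1-3=9
Step 11: prey: 14+4-3=15; pred: 9+1-2=8
Step 12: prey: 15+4-3=16; pred: 8+1-2=7
Step 13: prey: 16+4-3=17; pred: 7+1-2=6
Step 14: prey: 17+5-3=19; pred: 6+1-1=6
Step 15: prey: 19+5-3=21; pred: 6+1-1=6
No extinction within 15 steps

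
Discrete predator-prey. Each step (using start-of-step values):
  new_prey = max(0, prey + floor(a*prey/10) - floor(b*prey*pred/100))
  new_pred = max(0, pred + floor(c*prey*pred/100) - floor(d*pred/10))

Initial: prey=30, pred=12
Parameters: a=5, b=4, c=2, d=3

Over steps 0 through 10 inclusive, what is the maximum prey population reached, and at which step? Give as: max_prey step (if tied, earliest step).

Step 1: prey: 30+15-14=31; pred: 12+7-3=16
Step 2: prey: 31+15-19=27; pred: 16+9-4=21
Step 3: prey: 27+13-22=18; pred: 21+11-6=26
Step 4: prey: 18+9-18=9; pred: 26+9-7=28
Step 5: prey: 9+4-10=3; pred: 28+5-8=25
Step 6: prey: 3+1-3=1; pred: 25+1-7=19
Step 7: prey: 1+0-0=1; pred: 19+0-5=14
Step 8: prey: 1+0-0=1; pred: 14+0-4=10
Step 9: prey: 1+0-0=1; pred: 10+0-3=7
Step 10: prey: 1+0-0=1; pred: 7+0-2=5
Max prey = 31 at step 1

Answer: 31 1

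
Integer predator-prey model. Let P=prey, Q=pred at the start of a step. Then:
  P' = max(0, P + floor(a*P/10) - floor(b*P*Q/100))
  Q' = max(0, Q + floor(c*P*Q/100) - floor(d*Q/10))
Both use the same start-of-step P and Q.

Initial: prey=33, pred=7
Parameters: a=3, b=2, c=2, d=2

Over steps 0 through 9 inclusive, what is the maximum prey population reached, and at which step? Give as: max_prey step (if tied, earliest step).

Answer: 42 2

Derivation:
Step 1: prey: 33+9-4=38; pred: 7+4-1=10
Step 2: prey: 38+11-7=42; pred: 10+7-2=15
Step 3: prey: 42+12-12=42; pred: 15+12-3=24
Step 4: prey: 42+12-20=34; pred: 24+20-4=40
Step 5: prey: 34+10-27=17; pred: 40+27-8=59
Step 6: prey: 17+5-20=2; pred: 59+20-11=68
Step 7: prey: 2+0-2=0; pred: 68+2-13=57
Step 8: prey: 0+0-0=0; pred: 57+0-11=46
Step 9: prey: 0+0-0=0; pred: 46+0-9=37
Max prey = 42 at step 2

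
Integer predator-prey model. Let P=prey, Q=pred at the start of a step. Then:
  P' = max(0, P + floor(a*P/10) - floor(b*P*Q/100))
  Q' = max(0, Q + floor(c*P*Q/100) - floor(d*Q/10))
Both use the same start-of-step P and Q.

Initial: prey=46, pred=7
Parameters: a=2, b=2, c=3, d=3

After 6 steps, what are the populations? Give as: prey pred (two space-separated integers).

Answer: 0 46

Derivation:
Step 1: prey: 46+9-6=49; pred: 7+9-2=14
Step 2: prey: 49+9-13=45; pred: 14+20-4=30
Step 3: prey: 45+9-27=27; pred: 30+40-9=61
Step 4: prey: 27+5-32=0; pred: 61+49-18=92
Step 5: prey: 0+0-0=0; pred: 92+0-27=65
Step 6: prey: 0+0-0=0; pred: 65+0-19=46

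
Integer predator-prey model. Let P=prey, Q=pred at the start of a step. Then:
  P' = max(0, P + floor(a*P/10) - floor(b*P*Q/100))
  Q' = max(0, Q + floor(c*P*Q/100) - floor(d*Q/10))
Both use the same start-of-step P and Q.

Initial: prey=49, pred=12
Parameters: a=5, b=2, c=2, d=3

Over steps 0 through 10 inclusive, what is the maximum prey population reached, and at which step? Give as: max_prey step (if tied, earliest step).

Answer: 69 2

Derivation:
Step 1: prey: 49+24-11=62; pred: 12+11-3=20
Step 2: prey: 62+31-24=69; pred: 20+24-6=38
Step 3: prey: 69+34-52=51; pred: 38+52-11=79
Step 4: prey: 51+25-80=0; pred: 79+80-23=136
Step 5: prey: 0+0-0=0; pred: 136+0-40=96
Step 6: prey: 0+0-0=0; pred: 96+0-28=68
Step 7: prey: 0+0-0=0; pred: 68+0-20=48
Step 8: prey: 0+0-0=0; pred: 48+0-14=34
Step 9: prey: 0+0-0=0; pred: 34+0-10=24
Step 10: prey: 0+0-0=0; pred: 24+0-7=17
Max prey = 69 at step 2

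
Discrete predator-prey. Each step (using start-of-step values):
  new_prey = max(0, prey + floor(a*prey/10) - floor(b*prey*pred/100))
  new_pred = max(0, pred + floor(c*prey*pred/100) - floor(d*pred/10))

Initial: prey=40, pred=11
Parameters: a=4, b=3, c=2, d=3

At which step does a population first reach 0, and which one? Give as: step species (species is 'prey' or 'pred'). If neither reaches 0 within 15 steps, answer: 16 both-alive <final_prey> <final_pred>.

Answer: 5 prey

Derivation:
Step 1: prey: 40+16-13=43; pred: 11+8-3=16
Step 2: prey: 43+17-20=40; pred: 16+13-4=25
Step 3: prey: 40+16-30=26; pred: 25+20-7=38
Step 4: prey: 26+10-29=7; pred: 38+19-11=46
Step 5: prey: 7+2-9=0; pred: 46+6-13=39
First extinction: prey at step 5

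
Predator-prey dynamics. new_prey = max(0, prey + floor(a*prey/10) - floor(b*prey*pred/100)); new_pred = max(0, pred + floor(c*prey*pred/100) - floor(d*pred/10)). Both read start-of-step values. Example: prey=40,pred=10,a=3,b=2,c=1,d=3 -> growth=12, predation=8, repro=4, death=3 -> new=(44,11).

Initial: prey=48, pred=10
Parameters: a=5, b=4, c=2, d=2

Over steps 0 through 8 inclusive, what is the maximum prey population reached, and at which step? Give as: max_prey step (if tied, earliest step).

Answer: 53 1

Derivation:
Step 1: prey: 48+24-19=53; pred: 10+9-2=17
Step 2: prey: 53+26-36=43; pred: 17+18-3=32
Step 3: prey: 43+21-55=9; pred: 32+27-6=53
Step 4: prey: 9+4-19=0; pred: 53+9-10=52
Step 5: prey: 0+0-0=0; pred: 52+0-10=42
Step 6: prey: 0+0-0=0; pred: 42+0-8=34
Step 7: prey: 0+0-0=0; pred: 34+0-6=28
Step 8: prey: 0+0-0=0; pred: 28+0-5=23
Max prey = 53 at step 1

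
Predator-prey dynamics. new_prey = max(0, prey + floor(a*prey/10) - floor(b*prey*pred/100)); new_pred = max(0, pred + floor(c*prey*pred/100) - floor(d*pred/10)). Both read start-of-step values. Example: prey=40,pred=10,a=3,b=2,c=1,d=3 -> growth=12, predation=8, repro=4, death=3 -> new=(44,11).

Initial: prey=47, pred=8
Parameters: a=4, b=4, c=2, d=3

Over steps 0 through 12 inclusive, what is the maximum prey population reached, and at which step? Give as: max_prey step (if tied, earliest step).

Answer: 50 1

Derivation:
Step 1: prey: 47+18-15=50; pred: 8+7-2=13
Step 2: prey: 50+20-26=44; pred: 13+13-3=23
Step 3: prey: 44+17-40=21; pred: 23+20-6=37
Step 4: prey: 21+8-31=0; pred: 37+15-11=41
Step 5: prey: 0+0-0=0; pred: 41+0-12=29
Step 6: prey: 0+0-0=0; pred: 29+0-8=21
Step 7: prey: 0+0-0=0; pred: 21+0-6=15
Step 8: prey: 0+0-0=0; pred: 15+0-4=11
Step 9: prey: 0+0-0=0; pred: 11+0-3=8
Step 10: prey: 0+0-0=0; pred: 8+0-2=6
Step 11: prey: 0+0-0=0; pred: 6+0-1=5
Step 12: prey: 0+0-0=0; pred: 5+0-1=4
Max prey = 50 at step 1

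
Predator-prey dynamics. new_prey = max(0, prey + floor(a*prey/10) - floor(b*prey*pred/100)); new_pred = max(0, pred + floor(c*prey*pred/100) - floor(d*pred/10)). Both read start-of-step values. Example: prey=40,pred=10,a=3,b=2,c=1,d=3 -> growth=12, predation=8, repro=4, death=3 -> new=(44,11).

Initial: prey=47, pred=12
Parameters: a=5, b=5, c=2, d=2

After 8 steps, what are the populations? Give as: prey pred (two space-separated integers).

Answer: 0 14

Derivation:
Step 1: prey: 47+23-28=42; pred: 12+11-2=21
Step 2: prey: 42+21-44=19; pred: 21+17-4=34
Step 3: prey: 19+9-32=0; pred: 34+12-6=40
Step 4: prey: 0+0-0=0; pred: 40+0-8=32
Step 5: prey: 0+0-0=0; pred: 32+0-6=26
Step 6: prey: 0+0-0=0; pred: 26+0-5=21
Step 7: prey: 0+0-0=0; pred: 21+0-4=17
Step 8: prey: 0+0-0=0; pred: 17+0-3=14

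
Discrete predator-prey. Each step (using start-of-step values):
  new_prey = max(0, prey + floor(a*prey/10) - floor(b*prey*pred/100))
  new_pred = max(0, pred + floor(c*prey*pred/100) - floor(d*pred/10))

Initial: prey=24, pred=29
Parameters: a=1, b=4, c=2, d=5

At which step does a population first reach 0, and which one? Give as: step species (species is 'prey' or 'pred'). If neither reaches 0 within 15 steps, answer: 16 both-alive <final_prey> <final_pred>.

Answer: 1 prey

Derivation:
Step 1: prey: 24+2-27=0; pred: 29+13-14=28
First extinction: prey at step 1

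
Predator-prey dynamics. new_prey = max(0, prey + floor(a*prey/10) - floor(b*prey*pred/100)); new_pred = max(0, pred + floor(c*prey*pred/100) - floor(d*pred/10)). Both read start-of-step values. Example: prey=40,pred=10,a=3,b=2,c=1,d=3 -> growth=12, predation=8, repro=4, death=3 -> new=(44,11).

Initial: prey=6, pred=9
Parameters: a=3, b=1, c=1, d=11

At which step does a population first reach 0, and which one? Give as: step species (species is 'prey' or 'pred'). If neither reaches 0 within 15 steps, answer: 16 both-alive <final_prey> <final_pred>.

Answer: 1 pred

Derivation:
Step 1: prey: 6+1-0=7; pred: 9+0-9=0
First extinction: pred at step 1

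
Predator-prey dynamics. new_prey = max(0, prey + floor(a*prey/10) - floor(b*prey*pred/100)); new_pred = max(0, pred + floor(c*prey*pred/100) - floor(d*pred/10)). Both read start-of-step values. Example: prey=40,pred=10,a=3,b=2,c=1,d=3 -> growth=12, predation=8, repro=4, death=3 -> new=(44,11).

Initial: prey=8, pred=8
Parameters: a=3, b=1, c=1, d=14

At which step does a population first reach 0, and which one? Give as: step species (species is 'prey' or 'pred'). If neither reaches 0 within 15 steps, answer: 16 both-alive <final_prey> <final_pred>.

Answer: 1 pred

Derivation:
Step 1: prey: 8+2-0=10; pred: 8+0-11=0
First extinction: pred at step 1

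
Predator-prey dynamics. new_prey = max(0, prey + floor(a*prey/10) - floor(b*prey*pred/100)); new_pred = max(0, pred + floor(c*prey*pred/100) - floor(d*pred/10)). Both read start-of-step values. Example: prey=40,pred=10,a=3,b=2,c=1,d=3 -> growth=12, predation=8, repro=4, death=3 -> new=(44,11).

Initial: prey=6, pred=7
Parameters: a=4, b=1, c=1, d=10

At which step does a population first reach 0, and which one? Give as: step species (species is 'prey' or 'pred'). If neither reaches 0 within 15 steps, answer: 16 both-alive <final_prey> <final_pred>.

Answer: 1 pred

Derivation:
Step 1: prey: 6+2-0=8; pred: 7+0-7=0
First extinction: pred at step 1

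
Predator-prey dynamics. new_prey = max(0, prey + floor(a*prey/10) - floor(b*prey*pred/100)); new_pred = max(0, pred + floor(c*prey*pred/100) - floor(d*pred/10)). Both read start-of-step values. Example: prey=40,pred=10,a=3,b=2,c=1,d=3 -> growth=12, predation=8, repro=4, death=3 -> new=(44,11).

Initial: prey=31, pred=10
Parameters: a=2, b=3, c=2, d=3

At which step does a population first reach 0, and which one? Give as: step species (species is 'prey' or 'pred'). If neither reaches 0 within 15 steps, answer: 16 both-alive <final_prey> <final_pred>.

Step 1: prey: 31+6-9=28; pred: 10+6-3=13
Step 2: prey: 28+5-10=23; pred: 13+7-3=17
Step 3: prey: 23+4-11=16; pred: 17+7-5=19
Step 4: prey: 16+3-9=10; pred: 19+6-5=20
Step 5: prey: 10+2-6=6; pred: 20+4-6=18
Step 6: prey: 6+1-3=4; pred: 18+2-5=15
Step 7: prey: 4+0-1=3; pred: 15+1-4=12
Step 8: prey: 3+0-1=2; pred: 12+0-3=9
Step 9: prey: 2+0-0=2; pred: 9+0-2=7
Step 10: prey: 2+0-0=2; pred: 7+0-2=5
Step 11: prey: 2+0-0=2; pred: 5+0-1=4
Step 12: prey: 2+0-0=2; pred: 4+0-1=3
Step 13: prey: 2+0-0=2; pred: 3+0-0=3
Steps 14-15: state stable at prey=2, pred=3 (no change)
No extinction within 15 steps

Answer: 16 both-alive 2 3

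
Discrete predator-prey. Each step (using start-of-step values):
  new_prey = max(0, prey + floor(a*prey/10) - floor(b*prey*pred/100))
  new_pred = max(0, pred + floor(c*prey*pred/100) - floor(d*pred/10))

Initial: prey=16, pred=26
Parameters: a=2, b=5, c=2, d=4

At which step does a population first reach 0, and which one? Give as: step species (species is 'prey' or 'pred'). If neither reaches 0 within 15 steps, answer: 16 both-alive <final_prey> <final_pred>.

Answer: 1 prey

Derivation:
Step 1: prey: 16+3-20=0; pred: 26+8-10=24
First extinction: prey at step 1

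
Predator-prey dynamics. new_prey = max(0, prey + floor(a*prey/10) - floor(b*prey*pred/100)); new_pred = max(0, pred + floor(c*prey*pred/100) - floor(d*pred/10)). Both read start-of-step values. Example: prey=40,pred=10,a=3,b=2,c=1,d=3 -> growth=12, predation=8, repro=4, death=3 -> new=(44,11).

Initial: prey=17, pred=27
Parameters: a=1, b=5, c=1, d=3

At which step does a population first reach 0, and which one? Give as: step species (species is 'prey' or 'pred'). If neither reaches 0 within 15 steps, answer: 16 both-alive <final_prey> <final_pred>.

Step 1: prey: 17+1-22=0; pred: 27+4-8=23
First extinction: prey at step 1

Answer: 1 prey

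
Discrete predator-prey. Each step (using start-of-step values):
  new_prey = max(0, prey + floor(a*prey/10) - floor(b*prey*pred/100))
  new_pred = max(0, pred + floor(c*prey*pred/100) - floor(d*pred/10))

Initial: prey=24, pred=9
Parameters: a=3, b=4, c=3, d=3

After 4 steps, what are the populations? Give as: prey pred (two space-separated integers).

Step 1: prey: 24+7-8=23; pred: 9+6-2=13
Step 2: prey: 23+6-11=18; pred: 13+8-3=18
Step 3: prey: 18+5-12=11; pred: 18+9-5=22
Step 4: prey: 11+3-9=5; pred: 22+7-6=23

Answer: 5 23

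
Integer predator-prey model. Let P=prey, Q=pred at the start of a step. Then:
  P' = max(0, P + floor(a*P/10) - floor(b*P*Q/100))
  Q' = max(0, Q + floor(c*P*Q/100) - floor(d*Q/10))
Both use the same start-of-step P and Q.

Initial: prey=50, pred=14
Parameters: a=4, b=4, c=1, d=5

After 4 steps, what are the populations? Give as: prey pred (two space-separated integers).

Step 1: prey: 50+20-28=42; pred: 14+7-7=14
Step 2: prey: 42+16-23=35; pred: 14+5-7=12
Step 3: prey: 35+14-16=33; pred: 12+4-6=10
Step 4: prey: 33+13-13=33; pred: 10+3-5=8

Answer: 33 8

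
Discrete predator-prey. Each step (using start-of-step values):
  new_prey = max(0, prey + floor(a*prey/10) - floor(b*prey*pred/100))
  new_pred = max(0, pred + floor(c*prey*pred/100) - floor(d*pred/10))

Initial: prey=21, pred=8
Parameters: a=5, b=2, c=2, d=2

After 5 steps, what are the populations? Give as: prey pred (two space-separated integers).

Answer: 42 62

Derivation:
Step 1: prey: 21+10-3=28; pred: 8+3-1=10
Step 2: prey: 28+14-5=37; pred: 10+5-2=13
Step 3: prey: 37+18-9=46; pred: 13+9-2=20
Step 4: prey: 46+23-18=51; pred: 20+18-4=34
Step 5: prey: 51+25-34=42; pred: 34+34-6=62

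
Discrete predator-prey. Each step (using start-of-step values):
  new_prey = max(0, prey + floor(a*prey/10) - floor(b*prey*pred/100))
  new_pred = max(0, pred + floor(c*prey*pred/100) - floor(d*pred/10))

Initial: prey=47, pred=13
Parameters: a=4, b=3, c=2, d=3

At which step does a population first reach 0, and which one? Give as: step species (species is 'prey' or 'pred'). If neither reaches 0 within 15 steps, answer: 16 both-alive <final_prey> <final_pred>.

Step 1: prey: 47+18-18=47; pred: 13+12-3=22
Step 2: prey: 47+18-31=34; pred: 22+20-6=36
Step 3: prey: 34+13-36=11; pred: 36+24-10=50
Step 4: prey: 11+4-16=0; pred: 50+11-15=46
First extinction: prey at step 4

Answer: 4 prey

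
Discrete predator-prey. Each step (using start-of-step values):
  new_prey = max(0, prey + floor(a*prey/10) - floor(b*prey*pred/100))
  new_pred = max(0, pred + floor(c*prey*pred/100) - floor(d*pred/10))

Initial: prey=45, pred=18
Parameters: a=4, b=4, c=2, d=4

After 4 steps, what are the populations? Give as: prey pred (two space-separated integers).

Answer: 0 16

Derivation:
Step 1: prey: 45+18-32=31; pred: 18+16-7=27
Step 2: prey: 31+12-33=10; pred: 27+16-10=33
Step 3: prey: 10+4-13=1; pred: 33+6-13=26
Step 4: prey: 1+0-1=0; pred: 26+0-10=16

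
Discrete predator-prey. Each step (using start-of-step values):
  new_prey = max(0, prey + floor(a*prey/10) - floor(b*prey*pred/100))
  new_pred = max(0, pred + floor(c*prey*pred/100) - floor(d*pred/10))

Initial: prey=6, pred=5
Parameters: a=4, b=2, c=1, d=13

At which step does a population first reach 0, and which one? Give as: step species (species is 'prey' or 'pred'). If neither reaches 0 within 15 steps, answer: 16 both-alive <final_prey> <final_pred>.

Answer: 1 pred

Derivation:
Step 1: prey: 6+2-0=8; pred: 5+0-6=0
First extinction: pred at step 1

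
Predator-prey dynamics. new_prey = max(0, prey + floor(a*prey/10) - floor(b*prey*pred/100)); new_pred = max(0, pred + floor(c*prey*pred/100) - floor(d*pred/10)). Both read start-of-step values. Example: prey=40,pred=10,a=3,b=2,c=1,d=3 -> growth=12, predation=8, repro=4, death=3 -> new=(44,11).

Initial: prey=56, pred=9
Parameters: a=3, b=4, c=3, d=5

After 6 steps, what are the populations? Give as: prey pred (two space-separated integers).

Answer: 0 7

Derivation:
Step 1: prey: 56+16-20=52; pred: 9+15-4=20
Step 2: prey: 52+15-41=26; pred: 20+31-10=41
Step 3: prey: 26+7-42=0; pred: 41+31-20=52
Step 4: prey: 0+0-0=0; pred: 52+0-26=26
Step 5: prey: 0+0-0=0; pred: 26+0-13=13
Step 6: prey: 0+0-0=0; pred: 13+0-6=7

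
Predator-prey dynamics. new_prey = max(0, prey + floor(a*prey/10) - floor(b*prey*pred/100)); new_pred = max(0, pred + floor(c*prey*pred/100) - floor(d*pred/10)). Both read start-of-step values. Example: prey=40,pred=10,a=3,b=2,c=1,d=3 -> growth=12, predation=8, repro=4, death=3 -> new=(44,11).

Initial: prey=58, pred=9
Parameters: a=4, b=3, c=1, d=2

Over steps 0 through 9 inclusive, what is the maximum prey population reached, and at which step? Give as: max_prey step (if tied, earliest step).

Step 1: prey: 58+23-15=66; pred: 9+5-1=13
Step 2: prey: 66+26-25=67; pred: 13+8-2=19
Step 3: prey: 67+26-38=55; pred: 19+12-3=28
Step 4: prey: 55+22-46=31; pred: 28+15-5=38
Step 5: prey: 31+12-35=8; pred: 38+11-7=42
Step 6: prey: 8+3-10=1; pred: 42+3-8=37
Step 7: prey: 1+0-1=0; pred: 37+0-7=30
Step 8: prey: 0+0-0=0; pred: 30+0-6=24
Step 9: prey: 0+0-0=0; pred: 24+0-4=20
Max prey = 67 at step 2

Answer: 67 2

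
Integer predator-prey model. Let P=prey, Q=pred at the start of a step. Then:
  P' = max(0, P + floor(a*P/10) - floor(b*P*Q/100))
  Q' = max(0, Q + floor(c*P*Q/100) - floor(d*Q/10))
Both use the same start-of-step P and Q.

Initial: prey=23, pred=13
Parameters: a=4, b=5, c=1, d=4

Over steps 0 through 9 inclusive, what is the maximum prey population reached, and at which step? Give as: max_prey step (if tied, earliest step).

Answer: 57 9

Derivation:
Step 1: prey: 23+9-14=18; pred: 13+2-5=10
Step 2: prey: 18+7-9=16; pred: 10+1-4=7
Step 3: prey: 16+6-5=17; pred: 7+1-2=6
Step 4: prey: 17+6-5=18; pred: 6+1-2=5
Step 5: prey: 18+7-4=21; pred: 5+0-2=3
Step 6: prey: 21+8-3=26; pred: 3+0-1=2
Step 7: prey: 26+10-2=34; pred: 2+0-0=2
Step 8: prey: 34+13-3=44; pred: 2+0-0=2
Step 9: prey: 44+17-4=57; pred: 2+0-0=2
Max prey = 57 at step 9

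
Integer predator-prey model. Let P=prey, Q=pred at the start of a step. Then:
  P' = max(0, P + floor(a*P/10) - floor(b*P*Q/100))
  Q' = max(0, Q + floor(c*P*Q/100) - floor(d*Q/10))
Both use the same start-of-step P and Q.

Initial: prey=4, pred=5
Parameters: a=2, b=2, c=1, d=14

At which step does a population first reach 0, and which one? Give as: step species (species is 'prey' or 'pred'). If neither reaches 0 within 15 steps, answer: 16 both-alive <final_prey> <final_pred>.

Step 1: prey: 4+0-0=4; pred: 5+0-7=0
First extinction: pred at step 1

Answer: 1 pred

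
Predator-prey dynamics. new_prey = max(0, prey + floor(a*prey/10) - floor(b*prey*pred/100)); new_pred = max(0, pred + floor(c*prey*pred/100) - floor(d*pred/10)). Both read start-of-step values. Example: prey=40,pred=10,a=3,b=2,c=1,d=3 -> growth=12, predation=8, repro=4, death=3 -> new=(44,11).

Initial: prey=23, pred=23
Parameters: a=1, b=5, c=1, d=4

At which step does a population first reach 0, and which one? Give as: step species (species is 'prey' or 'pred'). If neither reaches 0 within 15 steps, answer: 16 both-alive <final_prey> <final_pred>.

Answer: 1 prey

Derivation:
Step 1: prey: 23+2-26=0; pred: 23+5-9=19
First extinction: prey at step 1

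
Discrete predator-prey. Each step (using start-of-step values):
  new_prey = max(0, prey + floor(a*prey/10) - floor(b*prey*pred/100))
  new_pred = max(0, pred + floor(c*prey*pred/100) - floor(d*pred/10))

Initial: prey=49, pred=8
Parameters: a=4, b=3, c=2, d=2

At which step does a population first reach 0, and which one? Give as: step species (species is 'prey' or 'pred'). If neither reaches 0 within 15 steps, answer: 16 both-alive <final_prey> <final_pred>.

Step 1: prey: 49+19-11=57; pred: 8+7-1=14
Step 2: prey: 57+22-23=56; pred: 14+15-2=27
Step 3: prey: 56+22-45=33; pred: 27+30-5=52
Step 4: prey: 33+13-51=0; pred: 52+34-10=76
First extinction: prey at step 4

Answer: 4 prey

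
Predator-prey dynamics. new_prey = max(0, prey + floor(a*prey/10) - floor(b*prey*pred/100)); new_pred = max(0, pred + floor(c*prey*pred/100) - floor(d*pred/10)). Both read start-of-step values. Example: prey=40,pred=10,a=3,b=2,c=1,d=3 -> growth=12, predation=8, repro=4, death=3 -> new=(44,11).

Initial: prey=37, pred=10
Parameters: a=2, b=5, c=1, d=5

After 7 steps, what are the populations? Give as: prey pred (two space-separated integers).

Answer: 27 1

Derivation:
Step 1: prey: 37+7-18=26; pred: 10+3-5=8
Step 2: prey: 26+5-10=21; pred: 8+2-4=6
Step 3: prey: 21+4-6=19; pred: 6+1-3=4
Step 4: prey: 19+3-3=19; pred: 4+0-2=2
Step 5: prey: 19+3-1=21; pred: 2+0-1=1
Step 6: prey: 21+4-1=24; pred: 1+0-0=1
Step 7: prey: 24+4-1=27; pred: 1+0-0=1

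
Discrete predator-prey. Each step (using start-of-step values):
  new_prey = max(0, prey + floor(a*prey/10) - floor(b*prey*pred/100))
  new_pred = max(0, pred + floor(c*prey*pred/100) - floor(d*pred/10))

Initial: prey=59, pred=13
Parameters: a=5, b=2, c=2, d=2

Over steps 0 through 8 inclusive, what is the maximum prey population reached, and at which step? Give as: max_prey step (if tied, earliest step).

Step 1: prey: 59+29-15=73; pred: 13+15-2=26
Step 2: prey: 73+36-37=72; pred: 26+37-5=58
Step 3: prey: 72+36-83=25; pred: 58+83-11=130
Step 4: prey: 25+12-65=0; pred: 130+65-26=169
Step 5: prey: 0+0-0=0; pred: 169+0-33=136
Step 6: prey: 0+0-0=0; pred: 136+0-27=109
Step 7: prey: 0+0-0=0; pred: 109+0-21=88
Step 8: prey: 0+0-0=0; pred: 88+0-17=71
Max prey = 73 at step 1

Answer: 73 1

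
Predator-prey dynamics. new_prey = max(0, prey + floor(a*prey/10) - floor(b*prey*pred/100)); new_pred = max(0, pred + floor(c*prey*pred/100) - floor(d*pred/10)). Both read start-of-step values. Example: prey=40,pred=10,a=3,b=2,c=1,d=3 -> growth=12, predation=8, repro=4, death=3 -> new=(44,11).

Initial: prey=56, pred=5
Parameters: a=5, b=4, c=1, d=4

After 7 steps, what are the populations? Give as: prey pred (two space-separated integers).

Answer: 0 50

Derivation:
Step 1: prey: 56+28-11=73; pred: 5+2-2=5
Step 2: prey: 73+36-14=95; pred: 5+3-2=6
Step 3: prey: 95+47-22=120; pred: 6+5-2=9
Step 4: prey: 120+60-43=137; pred: 9+10-3=16
Step 5: prey: 137+68-87=118; pred: 16+21-6=31
Step 6: prey: 118+59-146=31; pred: 31+36-12=55
Step 7: prey: 31+15-68=0; pred: 55+17-22=50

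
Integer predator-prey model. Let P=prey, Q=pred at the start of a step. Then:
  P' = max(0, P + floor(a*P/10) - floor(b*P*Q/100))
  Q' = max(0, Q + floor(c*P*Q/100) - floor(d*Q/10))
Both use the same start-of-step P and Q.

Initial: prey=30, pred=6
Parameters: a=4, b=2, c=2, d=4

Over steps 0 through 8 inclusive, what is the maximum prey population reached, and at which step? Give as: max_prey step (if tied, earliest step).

Step 1: prey: 30+12-3=39; pred: 6+3-2=7
Step 2: prey: 39+15-5=49; pred: 7+5-2=10
Step 3: prey: 49+19-9=59; pred: 10+9-4=15
Step 4: prey: 59+23-17=65; pred: 15+17-6=26
Step 5: prey: 65+26-33=58; pred: 26+33-10=49
Step 6: prey: 58+23-56=25; pred: 49+56-19=86
Step 7: prey: 25+10-43=0; pred: 86+43-34=95
Step 8: prey: 0+0-0=0; pred: 95+0-38=57
Max prey = 65 at step 4

Answer: 65 4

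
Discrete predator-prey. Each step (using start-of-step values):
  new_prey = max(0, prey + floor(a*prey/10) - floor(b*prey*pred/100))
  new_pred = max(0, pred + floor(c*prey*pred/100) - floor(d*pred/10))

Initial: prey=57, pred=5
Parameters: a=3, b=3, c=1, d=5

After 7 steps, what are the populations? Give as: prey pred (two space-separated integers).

Answer: 62 26

Derivation:
Step 1: prey: 57+17-8=66; pred: 5+2-2=5
Step 2: prey: 66+19-9=76; pred: 5+3-2=6
Step 3: prey: 76+22-13=85; pred: 6+4-3=7
Step 4: prey: 85+25-17=93; pred: 7+5-3=9
Step 5: prey: 93+27-25=95; pred: 9+8-4=13
Step 6: prey: 95+28-37=86; pred: 13+12-6=19
Step 7: prey: 86+25-49=62; pred: 19+16-9=26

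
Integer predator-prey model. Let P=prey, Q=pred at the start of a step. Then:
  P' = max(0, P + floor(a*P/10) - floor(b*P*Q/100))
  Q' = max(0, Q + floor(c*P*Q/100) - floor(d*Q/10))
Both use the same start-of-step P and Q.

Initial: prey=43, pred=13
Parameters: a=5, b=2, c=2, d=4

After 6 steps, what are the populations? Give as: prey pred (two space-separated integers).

Answer: 0 54

Derivation:
Step 1: prey: 43+21-11=53; pred: 13+11-5=19
Step 2: prey: 53+26-20=59; pred: 19+20-7=32
Step 3: prey: 59+29-37=51; pred: 32+37-12=57
Step 4: prey: 51+25-58=18; pred: 57+58-22=93
Step 5: prey: 18+9-33=0; pred: 93+33-37=89
Step 6: prey: 0+0-0=0; pred: 89+0-35=54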